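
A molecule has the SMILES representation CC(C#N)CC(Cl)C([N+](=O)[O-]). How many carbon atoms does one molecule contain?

Atom tally by fragment:
  CH3 → C:1 H:3
  CH(CN) → C:2 H:1 N:1
  CH2 → C:1 H:2
  CH(Cl) → C:1 H:1 Cl:1
  CH2NO2 → C:1 H:2 N:1 O:2
Element totals:
  C: 6
  H: 9
  Cl: 1
  N: 2
  O: 2

6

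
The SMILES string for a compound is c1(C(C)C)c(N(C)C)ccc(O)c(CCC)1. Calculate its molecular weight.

221.34 g/mol

Atom tally by fragment:
  benzene ring core → C:6 H:6
  (− 4 ring H displaced by substituents)
  + CH(CH3)2 → C:3 H:7
  + N(CH3)2 → N:1 C:2 H:6
  + OH → O:1 H:1
  + CH2CH2CH3 → C:3 H:7
Element totals:
  C: 14
  H: 23
  N: 1
  O: 1
Molecular formula: C14H23NO.
  M = 14(12.011) + 23(1.008) + 14.007 + 15.999
    = 168.154 + 23.184 + 14.007 + 15.999 = 221.344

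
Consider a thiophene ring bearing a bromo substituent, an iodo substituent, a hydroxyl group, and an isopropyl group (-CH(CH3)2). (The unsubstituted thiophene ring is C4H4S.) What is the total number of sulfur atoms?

Atom tally by fragment:
  thiophene ring core → C:4 H:4 S:1
  (− 4 ring H displaced by substituents)
  + Br → Br:1
  + I → I:1
  + OH → O:1 H:1
  + CH(CH3)2 → C:3 H:7
Element totals:
  C: 7
  H: 8
  Br: 1
  I: 1
  O: 1
  S: 1

1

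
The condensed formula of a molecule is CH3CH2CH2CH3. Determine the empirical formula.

Atom tally by fragment:
  CH3 → C:1 H:3
  CH2 → C:1 H:2
  CH2 → C:1 H:2
  CH3 → C:1 H:3
Element totals:
  C: 4
  H: 10
Molecular formula: C4H10.
gcd of subscripts = 2; dividing each by 2:
  C: 4/2 = 2
  H: 10/2 = 5

C2H5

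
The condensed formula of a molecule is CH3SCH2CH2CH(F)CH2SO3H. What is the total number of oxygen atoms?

Atom tally by fragment:
  CH3SCH2 → C:2 H:5 S:1
  CH2 → C:1 H:2
  CH(F) → C:1 H:1 F:1
  CH2SO3H → C:1 H:3 S:1 O:3
Element totals:
  C: 5
  H: 11
  F: 1
  O: 3
  S: 2

3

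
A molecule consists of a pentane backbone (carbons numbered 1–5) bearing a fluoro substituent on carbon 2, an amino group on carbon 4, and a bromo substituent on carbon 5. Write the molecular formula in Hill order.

Atom tally by fragment:
  CH3 → C:1 H:3
  CH(F) → C:1 H:1 F:1
  CH2 → C:1 H:2
  CH(NH2) → C:1 H:3 N:1
  CH2Br → C:1 H:2 Br:1
Element totals:
  C: 5
  H: 11
  Br: 1
  F: 1
  N: 1

C5H11BrFN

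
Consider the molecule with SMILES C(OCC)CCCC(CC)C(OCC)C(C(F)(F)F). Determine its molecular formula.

C14H27F3O2

Atom tally by fragment:
  C2H5OCH2 → C:3 H:7 O:1
  CH2 → C:1 H:2
  CH2 → C:1 H:2
  CH2 → C:1 H:2
  CH(C2H5) → C:3 H:6
  CH(OC2H5) → C:3 H:6 O:1
  CH2CF3 → C:2 H:2 F:3
Element totals:
  C: 14
  H: 27
  F: 3
  O: 2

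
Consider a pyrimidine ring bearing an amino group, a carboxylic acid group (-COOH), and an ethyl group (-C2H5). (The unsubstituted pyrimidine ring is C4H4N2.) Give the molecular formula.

Atom tally by fragment:
  pyrimidine ring core → C:4 H:4 N:2
  (− 3 ring H displaced by substituents)
  + NH2 → N:1 H:2
  + COOH → C:1 H:1 O:2
  + C2H5 → C:2 H:5
Element totals:
  C: 7
  H: 9
  N: 3
  O: 2

C7H9N3O2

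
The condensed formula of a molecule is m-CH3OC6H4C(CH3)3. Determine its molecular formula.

Atom tally by fragment:
  benzene ring core → C:6 H:6
  (− 2 ring H displaced by substituents)
  + OCH3 → C:1 H:3 O:1
  + C(CH3)3 → C:4 H:9
Element totals:
  C: 11
  H: 16
  O: 1

C11H16O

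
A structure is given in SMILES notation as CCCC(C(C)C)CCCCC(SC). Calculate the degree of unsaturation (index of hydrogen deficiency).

0

Atom tally by fragment:
  CH3 → C:1 H:3
  CH2 → C:1 H:2
  CH2 → C:1 H:2
  CH(CH(CH3)2) → C:4 H:8
  CH2 → C:1 H:2
  CH2 → C:1 H:2
  CH2 → C:1 H:2
  CH2 → C:1 H:2
  CH2SCH3 → C:2 H:5 S:1
Element totals:
  C: 13
  H: 28
  S: 1
Molecular formula: C13H28S.
DoU = (2C + 2 + N − H − X) / 2 = (2·13 + 2 + 0 − 28 − 0) / 2 = 0.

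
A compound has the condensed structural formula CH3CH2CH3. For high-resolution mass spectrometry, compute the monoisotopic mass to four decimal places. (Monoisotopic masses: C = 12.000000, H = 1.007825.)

Atom tally by fragment:
  CH3 → C:1 H:3
  CH2 → C:1 H:2
  CH3 → C:1 H:3
Element totals:
  C: 3
  H: 8
Molecular formula: C3H8.
  M = 3(12.0) + 8(1.007825)
    = 36.000000 + 8.062600 = 44.062600

44.0626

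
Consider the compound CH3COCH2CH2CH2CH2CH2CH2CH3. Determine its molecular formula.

C9H18O

Atom tally by fragment:
  CH3COCH2 → C:3 H:5 O:1
  CH2 → C:1 H:2
  CH2 → C:1 H:2
  CH2 → C:1 H:2
  CH2 → C:1 H:2
  CH2 → C:1 H:2
  CH3 → C:1 H:3
Element totals:
  C: 9
  H: 18
  O: 1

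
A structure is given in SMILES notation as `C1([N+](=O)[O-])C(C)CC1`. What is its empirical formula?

Atom tally by fragment:
  cyclobutane ring core → C:4 H:8
  (− 2 ring H displaced by substituents)
  + NO2 → N:1 O:2
  + CH3 → C:1 H:3
Element totals:
  C: 5
  H: 9
  N: 1
  O: 2
Molecular formula: C5H9NO2.
gcd of subscripts (5, 9, 1, 2) = 1, so the empirical formula equals the molecular formula.

C5H9NO2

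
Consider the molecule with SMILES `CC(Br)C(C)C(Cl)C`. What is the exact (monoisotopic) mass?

197.9811

Atom tally by fragment:
  CH3 → C:1 H:3
  CH(Br) → C:1 H:1 Br:1
  CH(CH3) → C:2 H:4
  CH(Cl) → C:1 H:1 Cl:1
  CH3 → C:1 H:3
Element totals:
  C: 6
  H: 12
  Br: 1
  Cl: 1
Molecular formula: C6H12BrCl.
  M = 6(12.0) + 12(1.007825) + 78.918338 + 34.968853
    = 72.000000 + 12.093900 + 78.918338 + 34.968853 = 197.981091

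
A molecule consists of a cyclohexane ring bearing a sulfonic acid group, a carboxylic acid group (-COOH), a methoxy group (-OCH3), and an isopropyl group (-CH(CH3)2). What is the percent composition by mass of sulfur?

Atom tally by fragment:
  cyclohexane ring core → C:6 H:12
  (− 4 ring H displaced by substituents)
  + SO3H → S:1 O:3 H:1
  + COOH → C:1 H:1 O:2
  + OCH3 → C:1 H:3 O:1
  + CH(CH3)2 → C:3 H:7
Element totals:
  C: 11
  H: 20
  O: 6
  S: 1
Molecular formula: C11H20O6S.
Molar mass = 280.335 g/mol.
Mass from S: 1 × 32.06 = 32.060 g/mol.
%S = 32.060 / 280.335 × 100 = 11.44%.

11.44%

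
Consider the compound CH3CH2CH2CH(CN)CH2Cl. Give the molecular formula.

C6H10ClN

Atom tally by fragment:
  CH3 → C:1 H:3
  CH2 → C:1 H:2
  CH2 → C:1 H:2
  CH(CN) → C:2 H:1 N:1
  CH2Cl → C:1 H:2 Cl:1
Element totals:
  C: 6
  H: 10
  Cl: 1
  N: 1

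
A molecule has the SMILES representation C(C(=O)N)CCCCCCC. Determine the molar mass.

Atom tally by fragment:
  H2NOCCH2 → C:2 H:4 O:1 N:1
  CH2 → C:1 H:2
  CH2 → C:1 H:2
  CH2 → C:1 H:2
  CH2 → C:1 H:2
  CH2 → C:1 H:2
  CH2 → C:1 H:2
  CH3 → C:1 H:3
Element totals:
  C: 9
  H: 19
  N: 1
  O: 1
Molecular formula: C9H19NO.
  M = 9(12.011) + 19(1.008) + 14.007 + 15.999
    = 108.099 + 19.152 + 14.007 + 15.999 = 157.257

157.26 g/mol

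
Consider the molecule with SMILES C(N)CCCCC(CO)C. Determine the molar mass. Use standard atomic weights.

Atom tally by fragment:
  H2NCH2 → C:1 H:4 N:1
  CH2 → C:1 H:2
  CH2 → C:1 H:2
  CH2 → C:1 H:2
  CH2 → C:1 H:2
  CH(CH2OH) → C:2 H:4 O:1
  CH3 → C:1 H:3
Element totals:
  C: 8
  H: 19
  N: 1
  O: 1
Molecular formula: C8H19NO.
  M = 8(12.011) + 19(1.008) + 14.007 + 15.999
    = 96.088 + 19.152 + 14.007 + 15.999 = 145.246

145.25 g/mol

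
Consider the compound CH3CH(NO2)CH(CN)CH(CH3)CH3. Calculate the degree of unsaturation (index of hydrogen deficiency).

3

Atom tally by fragment:
  CH3 → C:1 H:3
  CH(NO2) → C:1 H:1 N:1 O:2
  CH(CN) → C:2 H:1 N:1
  CH(CH3) → C:2 H:4
  CH3 → C:1 H:3
Element totals:
  C: 7
  H: 12
  N: 2
  O: 2
Molecular formula: C7H12N2O2.
DoU = (2C + 2 + N − H − X) / 2 = (2·7 + 2 + 2 − 12 − 0) / 2 = 3.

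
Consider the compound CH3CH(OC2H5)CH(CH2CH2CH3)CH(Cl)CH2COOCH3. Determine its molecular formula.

C12H23ClO3

Element totals:
  C: 12
  H: 23
  Cl: 1
  O: 3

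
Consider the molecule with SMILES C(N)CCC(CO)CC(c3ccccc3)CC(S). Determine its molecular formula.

Atom tally by fragment:
  H2NCH2 → C:1 H:4 N:1
  CH2 → C:1 H:2
  CH2 → C:1 H:2
  CH(CH2OH) → C:2 H:4 O:1
  CH2 → C:1 H:2
  CH(C6H5) → C:7 H:6
  CH2 → C:1 H:2
  CH2SH → C:1 H:3 S:1
Element totals:
  C: 15
  H: 25
  N: 1
  O: 1
  S: 1

C15H25NOS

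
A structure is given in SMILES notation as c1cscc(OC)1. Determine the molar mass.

Atom tally by fragment:
  thiophene ring core → C:4 H:4 S:1
  (− 1 ring H displaced by substituents)
  + OCH3 → C:1 H:3 O:1
Element totals:
  C: 5
  H: 6
  O: 1
  S: 1
Molecular formula: C5H6OS.
  M = 5(12.011) + 6(1.008) + 15.999 + 32.06
    = 60.055 + 6.048 + 15.999 + 32.060 = 114.162

114.16 g/mol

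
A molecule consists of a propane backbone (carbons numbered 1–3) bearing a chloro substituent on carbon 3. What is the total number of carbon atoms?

Atom tally by fragment:
  CH3 → C:1 H:3
  CH2 → C:1 H:2
  CH2Cl → C:1 H:2 Cl:1
Element totals:
  C: 3
  H: 7
  Cl: 1

3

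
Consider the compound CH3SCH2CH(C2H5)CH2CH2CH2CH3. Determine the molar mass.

160.32 g/mol

Atom tally by fragment:
  CH3SCH2 → C:2 H:5 S:1
  CH(C2H5) → C:3 H:6
  CH2 → C:1 H:2
  CH2 → C:1 H:2
  CH2 → C:1 H:2
  CH3 → C:1 H:3
Element totals:
  C: 9
  H: 20
  S: 1
Molecular formula: C9H20S.
  M = 9(12.011) + 20(1.008) + 32.06
    = 108.099 + 20.160 + 32.060 = 160.319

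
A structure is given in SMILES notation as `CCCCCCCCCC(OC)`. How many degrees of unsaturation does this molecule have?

0

Atom tally by fragment:
  CH3 → C:1 H:3
  CH2 → C:1 H:2
  CH2 → C:1 H:2
  CH2 → C:1 H:2
  CH2 → C:1 H:2
  CH2 → C:1 H:2
  CH2 → C:1 H:2
  CH2 → C:1 H:2
  CH2 → C:1 H:2
  CH2OCH3 → C:2 H:5 O:1
Element totals:
  C: 11
  H: 24
  O: 1
Molecular formula: C11H24O.
DoU = (2C + 2 + N − H − X) / 2 = (2·11 + 2 + 0 − 24 − 0) / 2 = 0.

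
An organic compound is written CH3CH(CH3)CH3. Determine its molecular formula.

C4H10

Atom tally by fragment:
  CH3 → C:1 H:3
  CH(CH3) → C:2 H:4
  CH3 → C:1 H:3
Element totals:
  C: 4
  H: 10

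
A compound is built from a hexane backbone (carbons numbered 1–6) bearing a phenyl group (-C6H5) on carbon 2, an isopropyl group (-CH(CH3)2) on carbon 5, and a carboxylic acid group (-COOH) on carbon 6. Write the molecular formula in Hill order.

Atom tally by fragment:
  CH3 → C:1 H:3
  CH(C6H5) → C:7 H:6
  CH2 → C:1 H:2
  CH2 → C:1 H:2
  CH(CH(CH3)2) → C:4 H:8
  CH2COOH → C:2 H:3 O:2
Element totals:
  C: 16
  H: 24
  O: 2

C16H24O2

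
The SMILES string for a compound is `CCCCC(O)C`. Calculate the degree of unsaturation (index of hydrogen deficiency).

0

Atom tally by fragment:
  CH3 → C:1 H:3
  CH2 → C:1 H:2
  CH2 → C:1 H:2
  CH2 → C:1 H:2
  CH(OH) → C:1 H:2 O:1
  CH3 → C:1 H:3
Element totals:
  C: 6
  H: 14
  O: 1
Molecular formula: C6H14O.
DoU = (2C + 2 + N − H − X) / 2 = (2·6 + 2 + 0 − 14 − 0) / 2 = 0.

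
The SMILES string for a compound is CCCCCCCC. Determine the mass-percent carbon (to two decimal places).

84.12%

Atom tally by fragment:
  CH3 → C:1 H:3
  CH2 → C:1 H:2
  CH2 → C:1 H:2
  CH2 → C:1 H:2
  CH2 → C:1 H:2
  CH2 → C:1 H:2
  CH2 → C:1 H:2
  CH3 → C:1 H:3
Element totals:
  C: 8
  H: 18
Molecular formula: C8H18.
Molar mass = 114.232 g/mol.
Mass from C: 8 × 12.011 = 96.088 g/mol.
%C = 96.088 / 114.232 × 100 = 84.12%.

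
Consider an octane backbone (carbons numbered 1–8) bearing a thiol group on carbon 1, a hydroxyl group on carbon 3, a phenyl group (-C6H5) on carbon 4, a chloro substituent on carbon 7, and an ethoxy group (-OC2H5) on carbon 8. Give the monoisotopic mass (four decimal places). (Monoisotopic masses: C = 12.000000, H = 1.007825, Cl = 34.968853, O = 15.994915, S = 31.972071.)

316.1264

Atom tally by fragment:
  HSCH2 → C:1 H:3 S:1
  CH2 → C:1 H:2
  CH(OH) → C:1 H:2 O:1
  CH(C6H5) → C:7 H:6
  CH2 → C:1 H:2
  CH2 → C:1 H:2
  CH(Cl) → C:1 H:1 Cl:1
  CH2OC2H5 → C:3 H:7 O:1
Element totals:
  C: 16
  H: 25
  Cl: 1
  O: 2
  S: 1
Molecular formula: C16H25ClO2S.
  M = 16(12.0) + 25(1.007825) + 34.968853 + 2(15.994915) + 31.972071
    = 192.000000 + 25.195625 + 34.968853 + 31.989830 + 31.972071 = 316.126379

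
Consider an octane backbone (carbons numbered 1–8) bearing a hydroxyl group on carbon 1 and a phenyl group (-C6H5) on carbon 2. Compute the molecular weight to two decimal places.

206.33 g/mol

Atom tally by fragment:
  HOCH2 → C:1 H:3 O:1
  CH(C6H5) → C:7 H:6
  CH2 → C:1 H:2
  CH2 → C:1 H:2
  CH2 → C:1 H:2
  CH2 → C:1 H:2
  CH2 → C:1 H:2
  CH3 → C:1 H:3
Element totals:
  C: 14
  H: 22
  O: 1
Molecular formula: C14H22O.
  M = 14(12.011) + 22(1.008) + 15.999
    = 168.154 + 22.176 + 15.999 = 206.329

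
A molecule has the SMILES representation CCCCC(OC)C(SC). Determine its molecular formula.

C8H18OS

Atom tally by fragment:
  CH3 → C:1 H:3
  CH2 → C:1 H:2
  CH2 → C:1 H:2
  CH2 → C:1 H:2
  CH(OCH3) → C:2 H:4 O:1
  CH2SCH3 → C:2 H:5 S:1
Element totals:
  C: 8
  H: 18
  O: 1
  S: 1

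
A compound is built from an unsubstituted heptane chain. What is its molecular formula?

C7H16

Atom tally by fragment:
  CH3 → C:1 H:3
  CH2 → C:1 H:2
  CH2 → C:1 H:2
  CH2 → C:1 H:2
  CH2 → C:1 H:2
  CH2 → C:1 H:2
  CH3 → C:1 H:3
Element totals:
  C: 7
  H: 16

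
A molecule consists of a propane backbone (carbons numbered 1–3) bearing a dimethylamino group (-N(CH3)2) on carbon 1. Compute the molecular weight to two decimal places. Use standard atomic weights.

87.17 g/mol

Atom tally by fragment:
  (CH3)2NCH2 → C:3 H:8 N:1
  CH2 → C:1 H:2
  CH3 → C:1 H:3
Element totals:
  C: 5
  H: 13
  N: 1
Molecular formula: C5H13N.
  M = 5(12.011) + 13(1.008) + 14.007
    = 60.055 + 13.104 + 14.007 = 87.166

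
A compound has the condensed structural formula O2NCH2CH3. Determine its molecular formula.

C2H5NO2

Atom tally by fragment:
  O2NCH2 → C:1 H:2 N:1 O:2
  CH3 → C:1 H:3
Element totals:
  C: 2
  H: 5
  N: 1
  O: 2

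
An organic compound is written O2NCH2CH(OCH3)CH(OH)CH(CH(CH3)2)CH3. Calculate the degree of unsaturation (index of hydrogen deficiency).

1

Element totals:
  C: 9
  H: 19
  N: 1
  O: 4
Molecular formula: C9H19NO4.
DoU = (2C + 2 + N − H − X) / 2 = (2·9 + 2 + 1 − 19 − 0) / 2 = 1.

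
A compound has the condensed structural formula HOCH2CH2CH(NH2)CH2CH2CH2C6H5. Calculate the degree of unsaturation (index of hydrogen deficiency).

Atom tally by fragment:
  HOCH2 → C:1 H:3 O:1
  CH2 → C:1 H:2
  CH(NH2) → C:1 H:3 N:1
  CH2 → C:1 H:2
  CH2 → C:1 H:2
  CH2C6H5 → C:7 H:7
Element totals:
  C: 12
  H: 19
  N: 1
  O: 1
Molecular formula: C12H19NO.
DoU = (2C + 2 + N − H − X) / 2 = (2·12 + 2 + 1 − 19 − 0) / 2 = 4.

4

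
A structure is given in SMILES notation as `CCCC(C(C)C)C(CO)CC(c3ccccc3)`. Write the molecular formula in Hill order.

Atom tally by fragment:
  CH3 → C:1 H:3
  CH2 → C:1 H:2
  CH2 → C:1 H:2
  CH(CH(CH3)2) → C:4 H:8
  CH(CH2OH) → C:2 H:4 O:1
  CH2 → C:1 H:2
  CH2C6H5 → C:7 H:7
Element totals:
  C: 17
  H: 28
  O: 1

C17H28O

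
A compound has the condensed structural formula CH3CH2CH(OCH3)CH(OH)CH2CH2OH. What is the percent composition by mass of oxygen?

32.39%

Element totals:
  C: 7
  H: 16
  O: 3
Molecular formula: C7H16O3.
Molar mass = 148.202 g/mol.
Mass from O: 3 × 15.999 = 47.997 g/mol.
%O = 47.997 / 148.202 × 100 = 32.39%.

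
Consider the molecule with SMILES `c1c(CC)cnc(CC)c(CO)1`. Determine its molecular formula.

Atom tally by fragment:
  pyridine ring core → C:5 H:5 N:1
  (− 3 ring H displaced by substituents)
  + C2H5 → C:2 H:5
  + C2H5 → C:2 H:5
  + CH2OH → C:1 H:3 O:1
Element totals:
  C: 10
  H: 15
  N: 1
  O: 1

C10H15NO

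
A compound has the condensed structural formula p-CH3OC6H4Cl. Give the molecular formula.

Atom tally by fragment:
  benzene ring core → C:6 H:6
  (− 2 ring H displaced by substituents)
  + OCH3 → C:1 H:3 O:1
  + Cl → Cl:1
Element totals:
  C: 7
  H: 7
  Cl: 1
  O: 1

C7H7ClO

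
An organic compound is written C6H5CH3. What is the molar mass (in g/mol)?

92.14 g/mol

Atom tally by fragment:
  benzene ring core → C:6 H:6
  (− 1 ring H displaced by substituents)
  + CH3 → C:1 H:3
Element totals:
  C: 7
  H: 8
Molecular formula: C7H8.
  M = 7(12.011) + 8(1.008)
    = 84.077 + 8.064 = 92.141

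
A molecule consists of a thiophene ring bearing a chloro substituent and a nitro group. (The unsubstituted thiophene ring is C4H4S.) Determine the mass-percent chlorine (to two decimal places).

Atom tally by fragment:
  thiophene ring core → C:4 H:4 S:1
  (− 2 ring H displaced by substituents)
  + Cl → Cl:1
  + NO2 → N:1 O:2
Element totals:
  C: 4
  H: 2
  Cl: 1
  N: 1
  O: 2
  S: 1
Molecular formula: C4H2ClNO2S.
Molar mass = 163.575 g/mol.
Mass from Cl: 1 × 35.45 = 35.450 g/mol.
%Cl = 35.450 / 163.575 × 100 = 21.67%.

21.67%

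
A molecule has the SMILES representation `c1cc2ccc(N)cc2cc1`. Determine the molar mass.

Atom tally by fragment:
  naphthalene ring system core → C:10 H:8
  (− 1 ring H displaced by substituents)
  + NH2 → N:1 H:2
Element totals:
  C: 10
  H: 9
  N: 1
Molecular formula: C10H9N.
  M = 10(12.011) + 9(1.008) + 14.007
    = 120.110 + 9.072 + 14.007 = 143.189

143.19 g/mol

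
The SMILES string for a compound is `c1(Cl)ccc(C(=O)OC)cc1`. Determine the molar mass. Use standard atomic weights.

Atom tally by fragment:
  benzene ring core → C:6 H:6
  (− 2 ring H displaced by substituents)
  + Cl → Cl:1
  + COOCH3 → C:2 H:3 O:2
Element totals:
  C: 8
  H: 7
  Cl: 1
  O: 2
Molecular formula: C8H7ClO2.
  M = 8(12.011) + 7(1.008) + 35.45 + 2(15.999)
    = 96.088 + 7.056 + 35.450 + 31.998 = 170.592

170.59 g/mol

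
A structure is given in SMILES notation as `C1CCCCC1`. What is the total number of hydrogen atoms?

Atom tally by fragment:
  cyclohexane ring core → C:6 H:12
Element totals:
  C: 6
  H: 12

12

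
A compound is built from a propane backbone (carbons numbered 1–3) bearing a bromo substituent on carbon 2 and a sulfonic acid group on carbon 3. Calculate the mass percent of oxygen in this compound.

23.64%

Atom tally by fragment:
  CH3 → C:1 H:3
  CH(Br) → C:1 H:1 Br:1
  CH2SO3H → C:1 H:3 S:1 O:3
Element totals:
  C: 3
  H: 7
  Br: 1
  O: 3
  S: 1
Molecular formula: C3H7BrO3S.
Molar mass = 203.050 g/mol.
Mass from O: 3 × 15.999 = 47.997 g/mol.
%O = 47.997 / 203.050 × 100 = 23.64%.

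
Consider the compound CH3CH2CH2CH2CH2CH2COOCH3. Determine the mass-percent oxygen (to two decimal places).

Element totals:
  C: 8
  H: 16
  O: 2
Molecular formula: C8H16O2.
Molar mass = 144.214 g/mol.
Mass from O: 2 × 15.999 = 31.998 g/mol.
%O = 31.998 / 144.214 × 100 = 22.19%.

22.19%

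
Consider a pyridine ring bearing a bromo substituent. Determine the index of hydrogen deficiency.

4

Atom tally by fragment:
  pyridine ring core → C:5 H:5 N:1
  (− 1 ring H displaced by substituents)
  + Br → Br:1
Element totals:
  C: 5
  H: 4
  Br: 1
  N: 1
Molecular formula: C5H4BrN.
DoU = (2C + 2 + N − H − X) / 2 = (2·5 + 2 + 1 − 4 − 1) / 2 = 4.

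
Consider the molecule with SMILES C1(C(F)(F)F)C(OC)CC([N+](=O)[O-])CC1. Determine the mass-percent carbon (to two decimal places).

Atom tally by fragment:
  cyclohexane ring core → C:6 H:12
  (− 3 ring H displaced by substituents)
  + CF3 → C:1 F:3
  + OCH3 → C:1 H:3 O:1
  + NO2 → N:1 O:2
Element totals:
  C: 8
  H: 12
  F: 3
  N: 1
  O: 3
Molecular formula: C8H12F3NO3.
Molar mass = 227.182 g/mol.
Mass from C: 8 × 12.011 = 96.088 g/mol.
%C = 96.088 / 227.182 × 100 = 42.30%.

42.30%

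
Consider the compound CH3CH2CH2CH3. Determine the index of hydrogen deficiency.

Atom tally by fragment:
  CH3 → C:1 H:3
  CH2 → C:1 H:2
  CH2 → C:1 H:2
  CH3 → C:1 H:3
Element totals:
  C: 4
  H: 10
Molecular formula: C4H10.
DoU = (2C + 2 + N − H − X) / 2 = (2·4 + 2 + 0 − 10 − 0) / 2 = 0.

0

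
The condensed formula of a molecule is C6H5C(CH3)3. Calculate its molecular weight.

134.22 g/mol

Element totals:
  C: 10
  H: 14
Molecular formula: C10H14.
  M = 10(12.011) + 14(1.008)
    = 120.110 + 14.112 = 134.222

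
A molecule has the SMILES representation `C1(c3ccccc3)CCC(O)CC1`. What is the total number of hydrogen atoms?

Atom tally by fragment:
  cyclohexane ring core → C:6 H:12
  (− 2 ring H displaced by substituents)
  + C6H5 → C:6 H:5
  + OH → O:1 H:1
Element totals:
  C: 12
  H: 16
  O: 1

16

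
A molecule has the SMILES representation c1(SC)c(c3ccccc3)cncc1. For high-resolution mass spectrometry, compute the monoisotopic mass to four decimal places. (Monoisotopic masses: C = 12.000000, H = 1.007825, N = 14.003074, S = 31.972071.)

Atom tally by fragment:
  pyridine ring core → C:5 H:5 N:1
  (− 2 ring H displaced by substituents)
  + SCH3 → C:1 H:3 S:1
  + C6H5 → C:6 H:5
Element totals:
  C: 12
  H: 11
  N: 1
  S: 1
Molecular formula: C12H11NS.
  M = 12(12.0) + 11(1.007825) + 14.003074 + 31.972071
    = 144.000000 + 11.086075 + 14.003074 + 31.972071 = 201.061220

201.0612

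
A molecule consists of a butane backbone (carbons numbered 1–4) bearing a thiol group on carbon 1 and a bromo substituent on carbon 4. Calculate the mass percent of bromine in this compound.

Atom tally by fragment:
  HSCH2 → C:1 H:3 S:1
  CH2 → C:1 H:2
  CH2 → C:1 H:2
  CH2Br → C:1 H:2 Br:1
Element totals:
  C: 4
  H: 9
  Br: 1
  S: 1
Molecular formula: C4H9BrS.
Molar mass = 169.080 g/mol.
Mass from Br: 1 × 79.904 = 79.904 g/mol.
%Br = 79.904 / 169.080 × 100 = 47.26%.

47.26%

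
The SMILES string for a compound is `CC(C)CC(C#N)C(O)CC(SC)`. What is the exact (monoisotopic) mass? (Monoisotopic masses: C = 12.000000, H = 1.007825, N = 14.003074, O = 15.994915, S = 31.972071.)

Atom tally by fragment:
  CH3 → C:1 H:3
  CH(CH3) → C:2 H:4
  CH2 → C:1 H:2
  CH(CN) → C:2 H:1 N:1
  CH(OH) → C:1 H:2 O:1
  CH2 → C:1 H:2
  CH2SCH3 → C:2 H:5 S:1
Element totals:
  C: 10
  H: 19
  N: 1
  O: 1
  S: 1
Molecular formula: C10H19NOS.
  M = 10(12.0) + 19(1.007825) + 14.003074 + 15.994915 + 31.972071
    = 120.000000 + 19.148675 + 14.003074 + 15.994915 + 31.972071 = 201.118735

201.1187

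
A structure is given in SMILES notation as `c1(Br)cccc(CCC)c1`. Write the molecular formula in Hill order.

Atom tally by fragment:
  benzene ring core → C:6 H:6
  (− 2 ring H displaced by substituents)
  + Br → Br:1
  + CH2CH2CH3 → C:3 H:7
Element totals:
  C: 9
  H: 11
  Br: 1

C9H11Br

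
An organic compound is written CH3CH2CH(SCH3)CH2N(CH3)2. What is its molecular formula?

C7H17NS

Atom tally by fragment:
  CH3 → C:1 H:3
  CH2 → C:1 H:2
  CH(SCH3) → C:2 H:4 S:1
  CH2N(CH3)2 → C:3 H:8 N:1
Element totals:
  C: 7
  H: 17
  N: 1
  S: 1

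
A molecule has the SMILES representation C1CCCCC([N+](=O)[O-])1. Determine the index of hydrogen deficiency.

Atom tally by fragment:
  cyclohexane ring core → C:6 H:12
  (− 1 ring H displaced by substituents)
  + NO2 → N:1 O:2
Element totals:
  C: 6
  H: 11
  N: 1
  O: 2
Molecular formula: C6H11NO2.
DoU = (2C + 2 + N − H − X) / 2 = (2·6 + 2 + 1 − 11 − 0) / 2 = 2.

2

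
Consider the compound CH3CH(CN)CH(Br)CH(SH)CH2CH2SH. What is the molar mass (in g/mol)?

Atom tally by fragment:
  CH3 → C:1 H:3
  CH(CN) → C:2 H:1 N:1
  CH(Br) → C:1 H:1 Br:1
  CH(SH) → C:1 H:2 S:1
  CH2 → C:1 H:2
  CH2SH → C:1 H:3 S:1
Element totals:
  C: 7
  H: 12
  Br: 1
  N: 1
  S: 2
Molecular formula: C7H12BrNS2.
  M = 7(12.011) + 12(1.008) + 79.904 + 14.007 + 2(32.06)
    = 84.077 + 12.096 + 79.904 + 14.007 + 64.120 = 254.204

254.20 g/mol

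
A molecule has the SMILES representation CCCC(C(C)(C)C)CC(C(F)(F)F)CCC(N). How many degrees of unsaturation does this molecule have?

Atom tally by fragment:
  CH3 → C:1 H:3
  CH2 → C:1 H:2
  CH2 → C:1 H:2
  CH(C(CH3)3) → C:5 H:10
  CH2 → C:1 H:2
  CH(CF3) → C:2 H:1 F:3
  CH2 → C:1 H:2
  CH2 → C:1 H:2
  CH2NH2 → C:1 H:4 N:1
Element totals:
  C: 14
  H: 28
  F: 3
  N: 1
Molecular formula: C14H28F3N.
DoU = (2C + 2 + N − H − X) / 2 = (2·14 + 2 + 1 − 28 − 3) / 2 = 0.

0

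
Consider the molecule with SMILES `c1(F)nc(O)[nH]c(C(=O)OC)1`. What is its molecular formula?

Atom tally by fragment:
  imidazole ring core → C:3 H:4 N:2
  (− 3 ring H displaced by substituents)
  + F → F:1
  + OH → O:1 H:1
  + COOCH3 → C:2 H:3 O:2
Element totals:
  C: 5
  H: 5
  F: 1
  N: 2
  O: 3

C5H5FN2O3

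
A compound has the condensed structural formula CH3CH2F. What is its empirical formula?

Atom tally by fragment:
  CH3 → C:1 H:3
  CH2F → C:1 H:2 F:1
Element totals:
  C: 2
  H: 5
  F: 1
Molecular formula: C2H5F.
gcd of subscripts (2, 1, 5) = 1, so the empirical formula equals the molecular formula.

C2H5F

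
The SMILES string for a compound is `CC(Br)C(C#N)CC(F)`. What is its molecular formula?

C6H9BrFN

Atom tally by fragment:
  CH3 → C:1 H:3
  CH(Br) → C:1 H:1 Br:1
  CH(CN) → C:2 H:1 N:1
  CH2 → C:1 H:2
  CH2F → C:1 H:2 F:1
Element totals:
  C: 6
  H: 9
  Br: 1
  F: 1
  N: 1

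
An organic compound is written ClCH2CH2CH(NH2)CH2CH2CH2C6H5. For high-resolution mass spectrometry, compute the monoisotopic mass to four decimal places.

Atom tally by fragment:
  ClCH2 → C:1 H:2 Cl:1
  CH2 → C:1 H:2
  CH(NH2) → C:1 H:3 N:1
  CH2 → C:1 H:2
  CH2 → C:1 H:2
  CH2C6H5 → C:7 H:7
Element totals:
  C: 12
  H: 18
  Cl: 1
  N: 1
Molecular formula: C12H18ClN.
  M = 12(12.0) + 18(1.007825) + 34.968853 + 14.003074
    = 144.000000 + 18.140850 + 34.968853 + 14.003074 = 211.112777

211.1128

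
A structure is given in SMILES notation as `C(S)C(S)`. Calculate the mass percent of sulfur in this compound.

Atom tally by fragment:
  HSCH2 → C:1 H:3 S:1
  CH2SH → C:1 H:3 S:1
Element totals:
  C: 2
  H: 6
  S: 2
Molecular formula: C2H6S2.
Molar mass = 94.190 g/mol.
Mass from S: 2 × 32.06 = 64.120 g/mol.
%S = 64.120 / 94.190 × 100 = 68.08%.

68.08%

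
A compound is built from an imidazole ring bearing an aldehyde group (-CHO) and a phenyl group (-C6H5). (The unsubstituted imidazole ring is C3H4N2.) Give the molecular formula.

Atom tally by fragment:
  imidazole ring core → C:3 H:4 N:2
  (− 2 ring H displaced by substituents)
  + CHO → C:1 H:1 O:1
  + C6H5 → C:6 H:5
Element totals:
  C: 10
  H: 8
  N: 2
  O: 1

C10H8N2O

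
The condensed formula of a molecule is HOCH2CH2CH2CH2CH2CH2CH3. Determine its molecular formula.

C7H16O

Atom tally by fragment:
  HOCH2CH2 → C:2 H:5 O:1
  CH2 → C:1 H:2
  CH2 → C:1 H:2
  CH2 → C:1 H:2
  CH2 → C:1 H:2
  CH3 → C:1 H:3
Element totals:
  C: 7
  H: 16
  O: 1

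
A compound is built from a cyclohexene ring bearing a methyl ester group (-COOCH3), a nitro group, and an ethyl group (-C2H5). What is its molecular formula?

Atom tally by fragment:
  cyclohexene ring core → C:6 H:10
  (− 3 ring H displaced by substituents)
  + COOCH3 → C:2 H:3 O:2
  + NO2 → N:1 O:2
  + C2H5 → C:2 H:5
Element totals:
  C: 10
  H: 15
  N: 1
  O: 4

C10H15NO4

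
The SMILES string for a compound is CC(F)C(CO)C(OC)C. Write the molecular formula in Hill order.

C7H15FO2

Atom tally by fragment:
  CH3 → C:1 H:3
  CH(F) → C:1 H:1 F:1
  CH(CH2OH) → C:2 H:4 O:1
  CH(OCH3) → C:2 H:4 O:1
  CH3 → C:1 H:3
Element totals:
  C: 7
  H: 15
  F: 1
  O: 2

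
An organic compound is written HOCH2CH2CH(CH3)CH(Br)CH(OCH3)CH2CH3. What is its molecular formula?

C9H19BrO2

Atom tally by fragment:
  HOCH2CH2 → C:2 H:5 O:1
  CH(CH3) → C:2 H:4
  CH(Br) → C:1 H:1 Br:1
  CH(OCH3) → C:2 H:4 O:1
  CH2 → C:1 H:2
  CH3 → C:1 H:3
Element totals:
  C: 9
  H: 19
  Br: 1
  O: 2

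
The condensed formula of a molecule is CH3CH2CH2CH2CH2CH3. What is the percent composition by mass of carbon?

83.62%

Element totals:
  C: 6
  H: 14
Molecular formula: C6H14.
Molar mass = 86.178 g/mol.
Mass from C: 6 × 12.011 = 72.066 g/mol.
%C = 72.066 / 86.178 × 100 = 83.62%.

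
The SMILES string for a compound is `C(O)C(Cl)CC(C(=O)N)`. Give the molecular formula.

C5H10ClNO2

Atom tally by fragment:
  HOCH2 → C:1 H:3 O:1
  CH(Cl) → C:1 H:1 Cl:1
  CH2 → C:1 H:2
  CH2CONH2 → C:2 H:4 O:1 N:1
Element totals:
  C: 5
  H: 10
  Cl: 1
  N: 1
  O: 2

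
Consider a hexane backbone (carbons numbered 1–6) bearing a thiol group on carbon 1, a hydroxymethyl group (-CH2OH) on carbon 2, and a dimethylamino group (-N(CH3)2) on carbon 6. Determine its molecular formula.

C9H21NOS

Atom tally by fragment:
  HSCH2 → C:1 H:3 S:1
  CH(CH2OH) → C:2 H:4 O:1
  CH2 → C:1 H:2
  CH2 → C:1 H:2
  CH2 → C:1 H:2
  CH2N(CH3)2 → C:3 H:8 N:1
Element totals:
  C: 9
  H: 21
  N: 1
  O: 1
  S: 1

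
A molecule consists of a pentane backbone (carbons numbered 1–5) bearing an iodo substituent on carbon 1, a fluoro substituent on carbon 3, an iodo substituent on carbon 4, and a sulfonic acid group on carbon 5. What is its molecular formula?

C5H9FI2O3S

Atom tally by fragment:
  ICH2 → C:1 H:2 I:1
  CH2 → C:1 H:2
  CH(F) → C:1 H:1 F:1
  CH(I) → C:1 H:1 I:1
  CH2SO3H → C:1 H:3 S:1 O:3
Element totals:
  C: 5
  H: 9
  F: 1
  I: 2
  O: 3
  S: 1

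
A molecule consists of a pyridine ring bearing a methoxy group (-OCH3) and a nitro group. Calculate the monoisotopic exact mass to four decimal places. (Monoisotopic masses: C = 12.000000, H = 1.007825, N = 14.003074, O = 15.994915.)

Atom tally by fragment:
  pyridine ring core → C:5 H:5 N:1
  (− 2 ring H displaced by substituents)
  + OCH3 → C:1 H:3 O:1
  + NO2 → N:1 O:2
Element totals:
  C: 6
  H: 6
  N: 2
  O: 3
Molecular formula: C6H6N2O3.
  M = 6(12.0) + 6(1.007825) + 2(14.003074) + 3(15.994915)
    = 72.000000 + 6.046950 + 28.006148 + 47.984745 = 154.037843

154.0378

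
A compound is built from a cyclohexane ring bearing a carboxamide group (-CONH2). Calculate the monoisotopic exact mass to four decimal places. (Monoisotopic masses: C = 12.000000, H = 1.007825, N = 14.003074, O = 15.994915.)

Atom tally by fragment:
  cyclohexane ring core → C:6 H:12
  (− 1 ring H displaced by substituents)
  + CONH2 → C:1 H:2 O:1 N:1
Element totals:
  C: 7
  H: 13
  N: 1
  O: 1
Molecular formula: C7H13NO.
  M = 7(12.0) + 13(1.007825) + 14.003074 + 15.994915
    = 84.000000 + 13.101725 + 14.003074 + 15.994915 = 127.099714

127.0997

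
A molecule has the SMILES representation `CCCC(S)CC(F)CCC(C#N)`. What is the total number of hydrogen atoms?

Atom tally by fragment:
  CH3 → C:1 H:3
  CH2 → C:1 H:2
  CH2 → C:1 H:2
  CH(SH) → C:1 H:2 S:1
  CH2 → C:1 H:2
  CH(F) → C:1 H:1 F:1
  CH2 → C:1 H:2
  CH2 → C:1 H:2
  CH2CN → C:2 H:2 N:1
Element totals:
  C: 10
  H: 18
  F: 1
  N: 1
  S: 1

18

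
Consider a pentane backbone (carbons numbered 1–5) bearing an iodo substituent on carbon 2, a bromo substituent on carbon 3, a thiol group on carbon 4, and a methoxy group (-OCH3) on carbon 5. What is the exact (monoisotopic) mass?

Atom tally by fragment:
  CH3 → C:1 H:3
  CH(I) → C:1 H:1 I:1
  CH(Br) → C:1 H:1 Br:1
  CH(SH) → C:1 H:2 S:1
  CH2OCH3 → C:2 H:5 O:1
Element totals:
  C: 6
  H: 12
  Br: 1
  I: 1
  O: 1
  S: 1
Molecular formula: C6H12BrIOS.
  M = 6(12.0) + 12(1.007825) + 78.918338 + 126.904472 + 15.994915 + 31.972071
    = 72.000000 + 12.093900 + 78.918338 + 126.904472 + 15.994915 + 31.972071 = 337.883696

337.8837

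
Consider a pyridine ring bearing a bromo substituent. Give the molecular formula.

C5H4BrN

Atom tally by fragment:
  pyridine ring core → C:5 H:5 N:1
  (− 1 ring H displaced by substituents)
  + Br → Br:1
Element totals:
  C: 5
  H: 4
  Br: 1
  N: 1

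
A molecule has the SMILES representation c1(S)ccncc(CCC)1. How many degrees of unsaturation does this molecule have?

4

Atom tally by fragment:
  pyridine ring core → C:5 H:5 N:1
  (− 2 ring H displaced by substituents)
  + SH → S:1 H:1
  + CH2CH2CH3 → C:3 H:7
Element totals:
  C: 8
  H: 11
  N: 1
  S: 1
Molecular formula: C8H11NS.
DoU = (2C + 2 + N − H − X) / 2 = (2·8 + 2 + 1 − 11 − 0) / 2 = 4.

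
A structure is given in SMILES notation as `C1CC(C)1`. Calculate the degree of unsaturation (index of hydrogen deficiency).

Atom tally by fragment:
  cyclopropane ring core → C:3 H:6
  (− 1 ring H displaced by substituents)
  + CH3 → C:1 H:3
Element totals:
  C: 4
  H: 8
Molecular formula: C4H8.
DoU = (2C + 2 + N − H − X) / 2 = (2·4 + 2 + 0 − 8 − 0) / 2 = 1.

1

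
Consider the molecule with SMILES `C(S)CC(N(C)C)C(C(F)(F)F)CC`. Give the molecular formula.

C9H18F3NS

Atom tally by fragment:
  HSCH2 → C:1 H:3 S:1
  CH2 → C:1 H:2
  CH(N(CH3)2) → C:3 H:7 N:1
  CH(CF3) → C:2 H:1 F:3
  CH2 → C:1 H:2
  CH3 → C:1 H:3
Element totals:
  C: 9
  H: 18
  F: 3
  N: 1
  S: 1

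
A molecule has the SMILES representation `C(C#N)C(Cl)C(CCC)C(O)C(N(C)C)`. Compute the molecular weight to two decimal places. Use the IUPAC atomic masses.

232.75 g/mol

Atom tally by fragment:
  NCCH2 → C:2 H:2 N:1
  CH(Cl) → C:1 H:1 Cl:1
  CH(CH2CH2CH3) → C:4 H:8
  CH(OH) → C:1 H:2 O:1
  CH2N(CH3)2 → C:3 H:8 N:1
Element totals:
  C: 11
  H: 21
  Cl: 1
  N: 2
  O: 1
Molecular formula: C11H21ClN2O.
  M = 11(12.011) + 21(1.008) + 35.45 + 2(14.007) + 15.999
    = 132.121 + 21.168 + 35.450 + 28.014 + 15.999 = 232.752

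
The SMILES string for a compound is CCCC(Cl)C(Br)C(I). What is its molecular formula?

C6H11BrClI

Atom tally by fragment:
  CH3 → C:1 H:3
  CH2 → C:1 H:2
  CH2 → C:1 H:2
  CH(Cl) → C:1 H:1 Cl:1
  CH(Br) → C:1 H:1 Br:1
  CH2I → C:1 H:2 I:1
Element totals:
  C: 6
  H: 11
  Br: 1
  Cl: 1
  I: 1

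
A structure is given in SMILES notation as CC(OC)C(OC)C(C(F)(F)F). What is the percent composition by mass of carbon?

Atom tally by fragment:
  CH3 → C:1 H:3
  CH(OCH3) → C:2 H:4 O:1
  CH(OCH3) → C:2 H:4 O:1
  CH2CF3 → C:2 H:2 F:3
Element totals:
  C: 7
  H: 13
  F: 3
  O: 2
Molecular formula: C7H13F3O2.
Molar mass = 186.173 g/mol.
Mass from C: 7 × 12.011 = 84.077 g/mol.
%C = 84.077 / 186.173 × 100 = 45.16%.

45.16%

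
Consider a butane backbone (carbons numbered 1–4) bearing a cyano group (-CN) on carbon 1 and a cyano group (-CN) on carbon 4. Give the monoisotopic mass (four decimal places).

108.0687

Atom tally by fragment:
  NCCH2 → C:2 H:2 N:1
  CH2 → C:1 H:2
  CH2 → C:1 H:2
  CH2CN → C:2 H:2 N:1
Element totals:
  C: 6
  H: 8
  N: 2
Molecular formula: C6H8N2.
  M = 6(12.0) + 8(1.007825) + 2(14.003074)
    = 72.000000 + 8.062600 + 28.006148 = 108.068748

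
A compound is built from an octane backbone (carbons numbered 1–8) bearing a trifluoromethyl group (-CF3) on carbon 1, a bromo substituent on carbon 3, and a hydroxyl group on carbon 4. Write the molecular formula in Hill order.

C9H16BrF3O

Atom tally by fragment:
  F3CCH2 → C:2 H:2 F:3
  CH2 → C:1 H:2
  CH(Br) → C:1 H:1 Br:1
  CH(OH) → C:1 H:2 O:1
  CH2 → C:1 H:2
  CH2 → C:1 H:2
  CH2 → C:1 H:2
  CH3 → C:1 H:3
Element totals:
  C: 9
  H: 16
  Br: 1
  F: 3
  O: 1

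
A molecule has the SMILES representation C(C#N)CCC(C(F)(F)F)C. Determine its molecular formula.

C7H10F3N

Atom tally by fragment:
  NCCH2 → C:2 H:2 N:1
  CH2 → C:1 H:2
  CH2 → C:1 H:2
  CH(CF3) → C:2 H:1 F:3
  CH3 → C:1 H:3
Element totals:
  C: 7
  H: 10
  F: 3
  N: 1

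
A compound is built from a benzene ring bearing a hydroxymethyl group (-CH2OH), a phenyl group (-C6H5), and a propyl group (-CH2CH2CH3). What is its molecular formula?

Atom tally by fragment:
  benzene ring core → C:6 H:6
  (− 3 ring H displaced by substituents)
  + CH2OH → C:1 H:3 O:1
  + C6H5 → C:6 H:5
  + CH2CH2CH3 → C:3 H:7
Element totals:
  C: 16
  H: 18
  O: 1

C16H18O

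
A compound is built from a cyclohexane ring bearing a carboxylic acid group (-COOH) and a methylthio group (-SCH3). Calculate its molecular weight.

Atom tally by fragment:
  cyclohexane ring core → C:6 H:12
  (− 2 ring H displaced by substituents)
  + COOH → C:1 H:1 O:2
  + SCH3 → C:1 H:3 S:1
Element totals:
  C: 8
  H: 14
  O: 2
  S: 1
Molecular formula: C8H14O2S.
  M = 8(12.011) + 14(1.008) + 2(15.999) + 32.06
    = 96.088 + 14.112 + 31.998 + 32.060 = 174.258

174.26 g/mol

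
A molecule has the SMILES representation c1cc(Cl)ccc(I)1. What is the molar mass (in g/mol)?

Atom tally by fragment:
  benzene ring core → C:6 H:6
  (− 2 ring H displaced by substituents)
  + Cl → Cl:1
  + I → I:1
Element totals:
  C: 6
  H: 4
  Cl: 1
  I: 1
Molecular formula: C6H4ClI.
  M = 6(12.011) + 4(1.008) + 35.45 + 126.904
    = 72.066 + 4.032 + 35.450 + 126.904 = 238.452

238.45 g/mol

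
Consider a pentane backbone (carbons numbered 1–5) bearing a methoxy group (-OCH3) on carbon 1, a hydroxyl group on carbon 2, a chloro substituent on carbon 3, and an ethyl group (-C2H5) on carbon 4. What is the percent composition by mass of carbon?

53.18%

Atom tally by fragment:
  CH3OCH2 → C:2 H:5 O:1
  CH(OH) → C:1 H:2 O:1
  CH(Cl) → C:1 H:1 Cl:1
  CH(C2H5) → C:3 H:6
  CH3 → C:1 H:3
Element totals:
  C: 8
  H: 17
  Cl: 1
  O: 2
Molecular formula: C8H17ClO2.
Molar mass = 180.672 g/mol.
Mass from C: 8 × 12.011 = 96.088 g/mol.
%C = 96.088 / 180.672 × 100 = 53.18%.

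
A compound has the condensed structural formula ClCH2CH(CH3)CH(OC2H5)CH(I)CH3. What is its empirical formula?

C8H16ClIO

Atom tally by fragment:
  ClCH2 → C:1 H:2 Cl:1
  CH(CH3) → C:2 H:4
  CH(OC2H5) → C:3 H:6 O:1
  CH(I) → C:1 H:1 I:1
  CH3 → C:1 H:3
Element totals:
  C: 8
  H: 16
  Cl: 1
  I: 1
  O: 1
Molecular formula: C8H16ClIO.
gcd of subscripts (8, 1, 16, 1, 1) = 1, so the empirical formula equals the molecular formula.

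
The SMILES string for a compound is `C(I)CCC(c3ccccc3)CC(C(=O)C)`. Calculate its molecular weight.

Atom tally by fragment:
  ICH2 → C:1 H:2 I:1
  CH2 → C:1 H:2
  CH2 → C:1 H:2
  CH(C6H5) → C:7 H:6
  CH2 → C:1 H:2
  CH2COCH3 → C:3 H:5 O:1
Element totals:
  C: 14
  H: 19
  I: 1
  O: 1
Molecular formula: C14H19IO.
  M = 14(12.011) + 19(1.008) + 126.904 + 15.999
    = 168.154 + 19.152 + 126.904 + 15.999 = 330.209

330.21 g/mol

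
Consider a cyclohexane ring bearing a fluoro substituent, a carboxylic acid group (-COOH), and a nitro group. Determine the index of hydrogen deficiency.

Atom tally by fragment:
  cyclohexane ring core → C:6 H:12
  (− 3 ring H displaced by substituents)
  + F → F:1
  + COOH → C:1 H:1 O:2
  + NO2 → N:1 O:2
Element totals:
  C: 7
  H: 10
  F: 1
  N: 1
  O: 4
Molecular formula: C7H10FNO4.
DoU = (2C + 2 + N − H − X) / 2 = (2·7 + 2 + 1 − 10 − 1) / 2 = 3.

3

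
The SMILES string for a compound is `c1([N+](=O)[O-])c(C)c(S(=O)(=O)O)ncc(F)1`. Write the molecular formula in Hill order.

Atom tally by fragment:
  pyridine ring core → C:5 H:5 N:1
  (− 4 ring H displaced by substituents)
  + NO2 → N:1 O:2
  + CH3 → C:1 H:3
  + SO3H → S:1 O:3 H:1
  + F → F:1
Element totals:
  C: 6
  H: 5
  F: 1
  N: 2
  O: 5
  S: 1

C6H5FN2O5S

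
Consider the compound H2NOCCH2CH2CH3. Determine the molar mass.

Element totals:
  C: 4
  H: 9
  N: 1
  O: 1
Molecular formula: C4H9NO.
  M = 4(12.011) + 9(1.008) + 14.007 + 15.999
    = 48.044 + 9.072 + 14.007 + 15.999 = 87.122

87.12 g/mol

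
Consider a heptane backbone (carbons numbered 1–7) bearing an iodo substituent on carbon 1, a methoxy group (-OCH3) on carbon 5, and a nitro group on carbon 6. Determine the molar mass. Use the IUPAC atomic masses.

Atom tally by fragment:
  ICH2 → C:1 H:2 I:1
  CH2 → C:1 H:2
  CH2 → C:1 H:2
  CH2 → C:1 H:2
  CH(OCH3) → C:2 H:4 O:1
  CH(NO2) → C:1 H:1 N:1 O:2
  CH3 → C:1 H:3
Element totals:
  C: 8
  H: 16
  I: 1
  N: 1
  O: 3
Molecular formula: C8H16INO3.
  M = 8(12.011) + 16(1.008) + 126.904 + 14.007 + 3(15.999)
    = 96.088 + 16.128 + 126.904 + 14.007 + 47.997 = 301.124

301.12 g/mol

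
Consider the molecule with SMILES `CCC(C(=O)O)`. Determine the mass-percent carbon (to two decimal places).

54.53%

Atom tally by fragment:
  CH3 → C:1 H:3
  CH2 → C:1 H:2
  CH2COOH → C:2 H:3 O:2
Element totals:
  C: 4
  H: 8
  O: 2
Molecular formula: C4H8O2.
Molar mass = 88.106 g/mol.
Mass from C: 4 × 12.011 = 48.044 g/mol.
%C = 48.044 / 88.106 × 100 = 54.53%.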